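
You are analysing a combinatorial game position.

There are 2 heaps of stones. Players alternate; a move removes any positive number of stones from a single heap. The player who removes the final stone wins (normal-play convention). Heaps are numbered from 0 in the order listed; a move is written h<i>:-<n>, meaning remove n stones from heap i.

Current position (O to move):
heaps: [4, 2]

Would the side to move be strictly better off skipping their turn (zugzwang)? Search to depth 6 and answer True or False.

p1 O@[(4,2)]: h0:-1[(3,2)]-1 h0:-2[(2,2)]+1* h0:-3[(1,2)]-1 h0:-4[(0,2)]-1 h1:-1[(4,1)]-1 h1:-2[(4,0)]-1
p2 X@[(2,2)]: h0:-1[(1,2)]-1* h0:-2[(0,2)]-1 h1:-1[(2,1)]-1 h1:-2[(2,0)]-1
p3 O@[(1,2)]: h0:-1[(0,2)]-1 h1:-1[(1,1)]+1* h1:-2[(1,0)]-1
p4 X@[(1,1)]: h0:-1[(0,1)]-1* h1:-1[(1,0)]-1
p5 O@[(0,1)]: h1:-1[(0,0)]+1*
p6 X@[(0,0)] terminal -1; root [(4,2)] d6
pass branch (X moves first from the same position):
  | p1 X@[(4,2)]: h0:-1[(3,2)]-1 h0:-2[(2,2)]+1* h0:-3[(1,2)]-1 h0:-4[(0,2)]-1 h1:-1[(4,1)]-1 h1:-2[(4,0)]-1
  | p2 O@[(2,2)]: h0:-1[(1,2)]-1* h0:-2[(0,2)]-1 h1:-1[(2,1)]-1 h1:-2[(2,0)]-1
  | p3 X@[(1,2)]: h0:-1[(0,2)]-1 h1:-1[(1,1)]+1* h1:-2[(1,0)]-1
  | p4 O@[(1,1)]: h0:-1[(0,1)]-1* h1:-1[(1,0)]-1
  | p5 X@[(0,1)]: h1:-1[(0,0)]+1*
  | p6 O@[(0,0)] terminal -1; root [(4,2)] d6
O moving scores +1; O passing scores -1

zugzwang((4,2), O) = False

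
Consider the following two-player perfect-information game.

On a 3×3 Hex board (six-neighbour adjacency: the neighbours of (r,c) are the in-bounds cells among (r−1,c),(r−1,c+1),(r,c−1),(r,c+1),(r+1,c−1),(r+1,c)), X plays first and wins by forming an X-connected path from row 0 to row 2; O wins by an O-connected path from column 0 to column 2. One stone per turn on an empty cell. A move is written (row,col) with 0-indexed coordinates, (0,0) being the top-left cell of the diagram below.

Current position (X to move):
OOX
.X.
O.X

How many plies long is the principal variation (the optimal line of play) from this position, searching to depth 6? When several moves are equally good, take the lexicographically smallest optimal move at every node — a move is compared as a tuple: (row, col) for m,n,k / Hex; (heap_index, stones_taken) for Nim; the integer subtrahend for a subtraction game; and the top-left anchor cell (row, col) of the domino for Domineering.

ply 1, X at OOX/.X./O.X | (1,0)=+1→OOX/XX./O.X*; (1,2)=+1→OOX/.XX/O.X; (2,1)=+1→OOX/.X./OXX
ply 2, O at OOX/XX./O.X | (1,2)=-1→OOX/XXO/O.X*; (2,1)=-1→OOX/XX./OOX
ply 3, X at OOX/XXO/O.X | (2,1)=+1→OOX/XXO/OXX*
ply 4: OOX/XXO/OXX is terminal -1 (O); from OOX/.X./O.X depth 6

PV length from [OOX/.X./O.X]: 3 plies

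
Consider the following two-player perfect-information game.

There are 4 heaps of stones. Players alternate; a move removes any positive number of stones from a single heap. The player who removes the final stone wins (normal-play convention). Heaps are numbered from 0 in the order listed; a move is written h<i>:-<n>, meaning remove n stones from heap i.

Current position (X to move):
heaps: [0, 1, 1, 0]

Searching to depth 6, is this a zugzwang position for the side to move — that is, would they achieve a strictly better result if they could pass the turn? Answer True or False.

zugzwang((0,1,1,0), X) = True

p1 X@[(0,1,1,0)]: h1:-1[(0,0,1,0)]-1* h2:-1[(0,1,0,0)]-1
p2 O@[(0,0,1,0)]: h2:-1[(0,0,0,0)]+1*
p3 X@[(0,0,0,0)] terminal -1; root [(0,1,1,0)] d6
suppose X passes — search the same position with O to move:
pass> p1 O@[(0,1,1,0)]: h1:-1[(0,0,1,0)]-1* h2:-1[(0,1,0,0)]-1
pass> p2 X@[(0,0,1,0)]: h2:-1[(0,0,0,0)]+1*
pass> p3 O@[(0,0,0,0)] terminal -1; root [(0,1,1,0)] d6
for X: play -1, pass +1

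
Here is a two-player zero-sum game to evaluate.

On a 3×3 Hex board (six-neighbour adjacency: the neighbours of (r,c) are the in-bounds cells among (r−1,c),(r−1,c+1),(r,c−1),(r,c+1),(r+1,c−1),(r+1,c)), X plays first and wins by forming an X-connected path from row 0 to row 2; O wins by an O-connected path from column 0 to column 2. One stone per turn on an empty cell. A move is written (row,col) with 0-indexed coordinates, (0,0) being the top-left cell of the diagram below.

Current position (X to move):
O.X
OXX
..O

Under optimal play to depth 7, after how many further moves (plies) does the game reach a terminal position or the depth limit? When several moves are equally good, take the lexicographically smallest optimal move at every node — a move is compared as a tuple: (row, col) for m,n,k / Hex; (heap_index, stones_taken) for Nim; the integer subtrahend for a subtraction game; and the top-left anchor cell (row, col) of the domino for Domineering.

[O.X/OXX/..O] X move#1: (0,1):+1/OXX/OXX/..O*, (2,0):+1/O.X/OXX/X.O, (2,1):+1/O.X/OXX/.XO
[OXX/OXX/..O] O move#2: (2,0):-1/OXX/OXX/O.O*, (2,1):-1/OXX/OXX/.OO
[OXX/OXX/O.O] X move#3: (2,1):+1/OXX/OXX/OXO*
[OXX/OXX/OXO] end (terminal -1, O#4); searched O.X/OXX/..O to 7

PV length from [O.X/OXX/..O]: 3 plies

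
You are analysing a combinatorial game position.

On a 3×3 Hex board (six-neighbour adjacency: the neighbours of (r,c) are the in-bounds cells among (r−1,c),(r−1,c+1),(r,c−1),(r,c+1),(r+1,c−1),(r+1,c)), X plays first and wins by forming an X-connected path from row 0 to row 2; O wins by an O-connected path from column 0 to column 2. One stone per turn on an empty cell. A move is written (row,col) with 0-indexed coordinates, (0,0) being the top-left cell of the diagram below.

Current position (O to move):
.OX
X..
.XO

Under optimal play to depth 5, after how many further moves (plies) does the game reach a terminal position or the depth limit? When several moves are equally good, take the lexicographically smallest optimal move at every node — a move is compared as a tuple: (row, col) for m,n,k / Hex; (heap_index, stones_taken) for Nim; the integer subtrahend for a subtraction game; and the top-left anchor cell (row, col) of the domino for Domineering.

PV length from [.OX/X../.XO]: 2 plies

[.OX/X../.XO] O move#1: (0,0):-1/OOX/X../.XO*, (1,1):-1/.OX/XO./.XO, (1,2):-1/.OX/X.O/.XO, (2,0):-1/.OX/X../OXO
[OOX/X../.XO] X move#2: (1,1):+1/OOX/XX./.XO*, (1,2):+1/OOX/X.X/.XO, (2,0):+1/OOX/X../XXO
[OOX/XX./.XO] end (terminal -1, O#3); searched .OX/X../.XO to 5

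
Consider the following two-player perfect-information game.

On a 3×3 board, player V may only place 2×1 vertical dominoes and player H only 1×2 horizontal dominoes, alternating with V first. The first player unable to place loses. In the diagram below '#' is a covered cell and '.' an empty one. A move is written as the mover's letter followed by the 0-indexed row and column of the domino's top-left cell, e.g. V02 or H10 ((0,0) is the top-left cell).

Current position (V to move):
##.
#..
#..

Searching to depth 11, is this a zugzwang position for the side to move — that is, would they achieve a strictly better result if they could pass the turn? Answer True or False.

zugzwang(##./#../#.., V) = False

[##./#../#..] V move#1: V02:-1/###/#.#/#.., V11:+1/##./##./##.*, V12:+1/##./#.#/#.#
[##./##./##.] end (terminal -1, H#2); searched ##./#../#.. to 11
suppose V passes — search the same position with H to move:
pass> [##./#../#..] H move#1: H11:+1/##./###/#..*, H21:-1/##./#../###
pass> [##./###/#..] end (terminal -1, V#2); searched ##./#../#.. to 11
for V: play +1, pass -1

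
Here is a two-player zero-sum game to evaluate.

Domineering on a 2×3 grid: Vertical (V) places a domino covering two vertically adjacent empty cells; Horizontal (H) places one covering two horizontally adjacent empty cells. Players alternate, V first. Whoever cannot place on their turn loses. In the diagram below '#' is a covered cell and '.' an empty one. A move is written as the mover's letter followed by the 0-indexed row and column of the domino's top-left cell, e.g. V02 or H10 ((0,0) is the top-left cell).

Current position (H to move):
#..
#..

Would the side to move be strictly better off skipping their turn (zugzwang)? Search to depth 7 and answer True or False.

[#../#..] H move#1: H01:+1/###/#..*, H11:+1/#../###
[###/#..] end (terminal -1, V#2); searched #../#.. to 7
suppose H passes — search the same position with V to move:
pass> [#../#..] V move#1: V01:+1/##./##.*, V02:+1/#.#/#.#
pass> [##./##.] end (terminal -1, H#2); searched #../#.. to 7
for H: play +1, pass -1

zugzwang(#../#.., H) = False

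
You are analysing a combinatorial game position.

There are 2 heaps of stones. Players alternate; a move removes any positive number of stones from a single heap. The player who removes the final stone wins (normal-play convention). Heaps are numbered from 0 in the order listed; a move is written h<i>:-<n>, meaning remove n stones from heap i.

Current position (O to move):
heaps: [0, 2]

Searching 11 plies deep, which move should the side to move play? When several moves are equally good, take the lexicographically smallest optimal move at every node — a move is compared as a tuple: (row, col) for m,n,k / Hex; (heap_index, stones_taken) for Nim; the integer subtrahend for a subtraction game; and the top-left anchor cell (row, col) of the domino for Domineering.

O's best at [(0,2)]: h1:-2

ply 1, O at (0,2) | h1:-1=-1→(0,1); h1:-2=+1→(0,0)*
ply 2: (0,0) is terminal -1 (X); from (0,2) depth 11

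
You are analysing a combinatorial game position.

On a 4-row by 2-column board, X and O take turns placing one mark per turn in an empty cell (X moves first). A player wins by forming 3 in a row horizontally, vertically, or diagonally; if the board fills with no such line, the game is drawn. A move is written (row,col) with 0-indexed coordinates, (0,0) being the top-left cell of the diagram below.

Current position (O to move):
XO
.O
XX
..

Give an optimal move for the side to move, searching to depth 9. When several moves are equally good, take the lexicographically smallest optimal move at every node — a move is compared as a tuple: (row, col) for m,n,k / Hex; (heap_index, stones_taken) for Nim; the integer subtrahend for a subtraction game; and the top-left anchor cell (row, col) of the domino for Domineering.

[XO/.O/XX/..] O move#1: (1,0):+0/XO/OO/XX/..*, (3,0):-1/XO/.O/XX/O., (3,1):-1/XO/.O/XX/.O
[XO/OO/XX/..] X move#2: (3,0):+0/XO/OO/XX/X.*, (3,1):+0/XO/OO/XX/.X
[XO/OO/XX/X.] O move#3: (3,1):+0/XO/OO/XX/XO*
[XO/OO/XX/XO] end (terminal +0, X#4); searched XO/.O/XX/.. to 9

O's best at [XO/.O/XX/..]: (1,0)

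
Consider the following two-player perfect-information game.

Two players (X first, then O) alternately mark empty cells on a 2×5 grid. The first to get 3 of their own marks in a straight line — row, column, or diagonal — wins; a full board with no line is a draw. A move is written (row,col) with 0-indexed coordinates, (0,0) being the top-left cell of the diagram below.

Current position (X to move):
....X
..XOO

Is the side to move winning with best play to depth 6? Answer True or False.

X winning at [....X/..XOO]: False

ply 1, X at ....X/..XOO | (0,0)=+0→X...X/..XOO*; (0,1)=+0→.X..X/..XOO; (0,2)=+0→..X.X/..XOO; (0,3)=+0→...XX/..XOO; (1,0)=+0→....X/X.XOO; (1,1)=+0→....X/.XXOO
ply 2, O at X...X/..XOO | (0,1)=+0→XO..X/..XOO*; (0,2)=+0→X.O.X/..XOO; (0,3)=+0→X..OX/..XOO; (1,0)=-1→X...X/O.XOO; (1,1)=-1→X...X/.OXOO
ply 3, X at XO..X/..XOO | (0,2)=+0→XOX.X/..XOO*; (0,3)=+0→XO.XX/..XOO; (1,0)=+0→XO..X/X.XOO; (1,1)=+0→XO..X/.XXOO
ply 4, O at XOX.X/..XOO | (0,3)=+0→XOXOX/..XOO*; (1,0)=-1→XOX.X/O.XOO; (1,1)=-1→XOX.X/.OXOO
ply 5, X at XOXOX/..XOO | (1,0)=+0→XOXOX/X.XOO*; (1,1)=+0→XOXOX/.XXOO
ply 6, O at XOXOX/X.XOO | (1,1)=+0→XOXOX/XOXOO*
ply 7: XOXOX/XOXOO is terminal +0 (X); from ....X/..XOO depth 6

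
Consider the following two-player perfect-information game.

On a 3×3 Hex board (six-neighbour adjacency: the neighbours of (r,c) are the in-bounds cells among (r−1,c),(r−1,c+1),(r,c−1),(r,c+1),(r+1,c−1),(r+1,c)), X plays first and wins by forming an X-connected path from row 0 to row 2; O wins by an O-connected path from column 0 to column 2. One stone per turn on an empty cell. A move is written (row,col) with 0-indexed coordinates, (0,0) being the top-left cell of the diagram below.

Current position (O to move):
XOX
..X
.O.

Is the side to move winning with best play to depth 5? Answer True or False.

O winning at [XOX/..X/.O.]: False

[XOX/..X/.O.] O move#1: (1,0):-1/XOX/O.X/.O.*, (1,1):-1/XOX/.OX/.O., (2,0):-1/XOX/..X/OO., (2,2):-1/XOX/..X/.OO
[XOX/O.X/.O.] X move#2: (1,1):+1/XOX/OXX/.O.*, (2,0):+1/XOX/O.X/XO., (2,2):+1/XOX/O.X/.OX
[XOX/OXX/.O.] O move#3: (2,0):-1/XOX/OXX/OO.*, (2,2):-1/XOX/OXX/.OO
[XOX/OXX/OO.] X move#4: (2,2):+1/XOX/OXX/OOX*
[XOX/OXX/OOX] end (terminal -1, O#5); searched XOX/..X/.O. to 5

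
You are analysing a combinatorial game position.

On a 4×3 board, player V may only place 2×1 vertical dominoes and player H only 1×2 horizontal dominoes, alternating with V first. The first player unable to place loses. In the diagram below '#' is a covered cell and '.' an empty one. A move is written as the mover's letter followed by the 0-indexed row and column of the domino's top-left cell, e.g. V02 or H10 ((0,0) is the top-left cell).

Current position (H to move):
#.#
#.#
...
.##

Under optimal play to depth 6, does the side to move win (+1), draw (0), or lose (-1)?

value(#.#/#.#/.../.##, H) = -1

p1 H@[#.#/#.#/.../.##]: H20[#.#/#.#/##./.##]-1* H21[#.#/#.#/.##/.##]-1
p2 V@[#.#/#.#/##./.##]: V01[###/###/##./.##]+1*
p3 H@[###/###/##./.##] terminal -1; root [#.#/#.#/.../.##] d6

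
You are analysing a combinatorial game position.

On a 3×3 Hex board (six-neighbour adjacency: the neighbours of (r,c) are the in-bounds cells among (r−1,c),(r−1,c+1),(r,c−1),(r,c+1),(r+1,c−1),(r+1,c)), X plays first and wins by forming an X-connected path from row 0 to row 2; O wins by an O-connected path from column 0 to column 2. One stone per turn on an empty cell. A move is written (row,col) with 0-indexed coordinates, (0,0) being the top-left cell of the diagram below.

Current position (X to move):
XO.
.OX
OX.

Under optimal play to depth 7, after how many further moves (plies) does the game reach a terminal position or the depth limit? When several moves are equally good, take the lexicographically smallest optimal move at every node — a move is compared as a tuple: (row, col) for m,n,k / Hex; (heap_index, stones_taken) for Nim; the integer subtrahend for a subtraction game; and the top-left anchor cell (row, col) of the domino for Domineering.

PV length from [XO./.OX/OX.]: 1 ply

ply 1, X at XO./.OX/OX. | (0,2)=+1→XOX/.OX/OX.*; (1,0)=-1→XO./XOX/OX.; (2,2)=-1→XO./.OX/OXX
ply 2: XOX/.OX/OX. is terminal -1 (O); from XO./.OX/OX. depth 7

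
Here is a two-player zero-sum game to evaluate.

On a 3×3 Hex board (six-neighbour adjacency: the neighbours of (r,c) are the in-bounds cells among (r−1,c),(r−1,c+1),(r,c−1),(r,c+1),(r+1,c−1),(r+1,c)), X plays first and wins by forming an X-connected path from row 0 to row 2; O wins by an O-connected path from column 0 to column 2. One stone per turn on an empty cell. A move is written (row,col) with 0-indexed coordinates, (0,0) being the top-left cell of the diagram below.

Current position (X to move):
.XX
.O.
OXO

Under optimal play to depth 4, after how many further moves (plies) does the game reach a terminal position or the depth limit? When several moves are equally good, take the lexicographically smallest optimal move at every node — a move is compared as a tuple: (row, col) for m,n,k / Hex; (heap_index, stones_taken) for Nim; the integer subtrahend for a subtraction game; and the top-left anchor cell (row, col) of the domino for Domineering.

p1 X@[.XX/.O./OXO]: (0,0)[XXX/.O./OXO]-1 (1,0)[.XX/XO./OXO]-1 (1,2)[.XX/.OX/OXO]+1*
p2 O@[.XX/.OX/OXO] terminal -1; root [.XX/.O./OXO] d4

PV length from [.XX/.O./OXO]: 1 ply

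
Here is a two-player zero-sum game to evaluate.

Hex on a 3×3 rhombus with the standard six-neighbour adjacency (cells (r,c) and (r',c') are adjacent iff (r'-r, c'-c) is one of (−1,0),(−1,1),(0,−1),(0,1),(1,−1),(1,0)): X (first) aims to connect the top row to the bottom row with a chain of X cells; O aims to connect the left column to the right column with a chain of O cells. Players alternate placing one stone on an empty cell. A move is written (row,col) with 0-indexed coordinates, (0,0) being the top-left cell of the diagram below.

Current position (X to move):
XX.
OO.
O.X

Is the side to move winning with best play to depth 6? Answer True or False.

X winning at [XX./OO./O.X]: False

ply 1, X at XX./OO./O.X | (0,2)=-1→XXX/OO./O.X*; (1,2)=-1→XX./OOX/O.X; (2,1)=-1→XX./OO./OXX
ply 2, O at XXX/OO./O.X | (1,2)=+1→XXX/OOO/O.X*; (2,1)=-1→XXX/OO./OOX
ply 3: XXX/OOO/O.X is terminal -1 (X); from XX./OO./O.X depth 6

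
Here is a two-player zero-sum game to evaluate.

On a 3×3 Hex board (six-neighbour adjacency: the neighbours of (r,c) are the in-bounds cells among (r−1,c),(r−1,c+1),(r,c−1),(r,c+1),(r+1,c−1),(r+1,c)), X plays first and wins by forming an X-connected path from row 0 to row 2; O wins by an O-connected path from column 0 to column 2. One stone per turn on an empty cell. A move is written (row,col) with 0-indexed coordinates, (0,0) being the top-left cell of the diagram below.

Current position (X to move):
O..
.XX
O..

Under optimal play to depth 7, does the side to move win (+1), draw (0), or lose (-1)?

value(O../.XX/O.., X) = +1

ply 1, X at O../.XX/O.. | (0,1)=+1→OX./.XX/O..*; (0,2)=+1→O.X/.XX/O..; (1,0)=+1→O../XXX/O..; (2,1)=+1→O../.XX/OX.; (2,2)=+1→O../.XX/O.X
ply 2, O at OX./.XX/O.. | (0,2)=-1→OXO/.XX/O..*; (1,0)=-1→OX./OXX/O..; (2,1)=-1→OX./.XX/OO.; (2,2)=-1→OX./.XX/O.O
ply 3, X at OXO/.XX/O.. | (1,0)=+1→OXO/XXX/O..*; (2,1)=+1→OXO/.XX/OX.; (2,2)=+1→OXO/.XX/O.X
ply 4, O at OXO/XXX/O.. | (2,1)=-1→OXO/XXX/OO.*; (2,2)=-1→OXO/XXX/O.O
ply 5, X at OXO/XXX/OO. | (2,2)=+1→OXO/XXX/OOX*
ply 6: OXO/XXX/OOX is terminal -1 (O); from O../.XX/O.. depth 7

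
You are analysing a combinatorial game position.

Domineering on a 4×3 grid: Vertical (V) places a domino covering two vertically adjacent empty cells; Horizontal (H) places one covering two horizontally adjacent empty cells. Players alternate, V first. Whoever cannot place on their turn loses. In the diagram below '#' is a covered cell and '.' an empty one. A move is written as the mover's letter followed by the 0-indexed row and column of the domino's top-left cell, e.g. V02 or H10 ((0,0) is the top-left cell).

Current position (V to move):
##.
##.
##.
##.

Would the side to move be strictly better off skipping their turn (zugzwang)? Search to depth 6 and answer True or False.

ply 1, V at ##./##./##./##. | V02=+1→###/###/##./##.*; V12=+1→##./###/###/##.; V22=+1→##./##./###/###
ply 2: ###/###/##./##. is terminal -1 (H); from ##./##./##./##. depth 6
if V skipped the turn, H would face:
~ ply 1: ##./##./##./##. is terminal -1 (H); from ##./##./##./##. depth 6
compare (V): move=+1 vs pass=+1

zugzwang(##./##./##./##., V) = False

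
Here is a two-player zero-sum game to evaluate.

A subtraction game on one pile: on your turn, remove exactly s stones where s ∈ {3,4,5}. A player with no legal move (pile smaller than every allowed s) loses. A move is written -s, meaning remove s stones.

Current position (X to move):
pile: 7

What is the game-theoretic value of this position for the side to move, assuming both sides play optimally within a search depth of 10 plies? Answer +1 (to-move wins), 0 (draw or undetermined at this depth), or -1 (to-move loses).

value(7, X) = +1

[7] X move#1: -3:-1/4, -4:-1/3, -5:+1/2*
[2] end (terminal -1, O#2); searched 7 to 10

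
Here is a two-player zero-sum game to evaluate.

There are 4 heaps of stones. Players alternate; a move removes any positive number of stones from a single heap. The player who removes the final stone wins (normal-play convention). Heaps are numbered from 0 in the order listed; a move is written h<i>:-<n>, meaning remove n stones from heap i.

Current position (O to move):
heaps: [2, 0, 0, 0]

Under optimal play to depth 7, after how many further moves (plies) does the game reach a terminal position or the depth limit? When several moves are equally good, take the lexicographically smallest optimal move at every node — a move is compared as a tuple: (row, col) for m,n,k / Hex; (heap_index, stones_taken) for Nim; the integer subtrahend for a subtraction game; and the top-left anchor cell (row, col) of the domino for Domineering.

PV length from [(2,0,0,0)]: 1 ply

p1 O@[(2,0,0,0)]: h0:-1[(1,0,0,0)]-1 h0:-2[(0,0,0,0)]+1*
p2 X@[(0,0,0,0)] terminal -1; root [(2,0,0,0)] d7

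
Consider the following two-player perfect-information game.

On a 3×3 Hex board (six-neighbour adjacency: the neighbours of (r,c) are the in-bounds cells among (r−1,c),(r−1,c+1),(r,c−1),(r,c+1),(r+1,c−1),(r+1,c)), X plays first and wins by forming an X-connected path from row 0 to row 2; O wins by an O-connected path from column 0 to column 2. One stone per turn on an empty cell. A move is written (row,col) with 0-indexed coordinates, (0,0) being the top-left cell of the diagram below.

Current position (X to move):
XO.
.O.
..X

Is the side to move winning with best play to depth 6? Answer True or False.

[XO./.O./..X] X move#1: (0,2):-1/XOX/.O./..X*, (1,0):-1/XO./XO./..X, (1,2):-1/XO./.OX/..X, (2,0):-1/XO./.O./X.X, (2,1):-1/XO./.O./.XX
[XOX/.O./..X] O move#2: (1,0):-1/XOX/OO./..X, (1,2):+1/XOX/.OO/..X*, (2,0):-1/XOX/.O./O.X, (2,1):-1/XOX/.O./.OX
[XOX/.OO/..X] X move#3: (1,0):-1/XOX/XOO/..X*, (2,0):-1/XOX/.OO/X.X, (2,1):-1/XOX/.OO/.XX
[XOX/XOO/..X] O move#4: (2,0):+1/XOX/XOO/O.X*, (2,1):-1/XOX/XOO/.OX
[XOX/XOO/O.X] end (terminal -1, X#5); searched XO./.O./..X to 6

X winning at [XO./.O./..X]: False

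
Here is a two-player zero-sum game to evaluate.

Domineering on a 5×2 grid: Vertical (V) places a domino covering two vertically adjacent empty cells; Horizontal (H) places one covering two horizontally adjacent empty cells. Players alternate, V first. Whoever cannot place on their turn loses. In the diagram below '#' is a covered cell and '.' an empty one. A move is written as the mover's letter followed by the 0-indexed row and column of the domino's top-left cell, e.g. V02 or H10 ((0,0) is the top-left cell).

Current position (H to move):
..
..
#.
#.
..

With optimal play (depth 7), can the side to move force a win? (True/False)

ply 1, H at ../../#./#./.. | H00=+1→##/../#./#./..*; H10=+1→../##/#./#./..; H40=-1→../../#./#./##
ply 2, V at ##/../#./#./.. | V11=-1→##/.#/##/#./..*; V21=-1→##/../##/##/..; V31=-1→##/../#./##/.#
ply 3, H at ##/.#/##/#./.. | H40=+1→##/.#/##/#./##*
ply 4: ##/.#/##/#./## is terminal -1 (V); from ../../#./#./.. depth 7

H winning at [../../#./#./..]: True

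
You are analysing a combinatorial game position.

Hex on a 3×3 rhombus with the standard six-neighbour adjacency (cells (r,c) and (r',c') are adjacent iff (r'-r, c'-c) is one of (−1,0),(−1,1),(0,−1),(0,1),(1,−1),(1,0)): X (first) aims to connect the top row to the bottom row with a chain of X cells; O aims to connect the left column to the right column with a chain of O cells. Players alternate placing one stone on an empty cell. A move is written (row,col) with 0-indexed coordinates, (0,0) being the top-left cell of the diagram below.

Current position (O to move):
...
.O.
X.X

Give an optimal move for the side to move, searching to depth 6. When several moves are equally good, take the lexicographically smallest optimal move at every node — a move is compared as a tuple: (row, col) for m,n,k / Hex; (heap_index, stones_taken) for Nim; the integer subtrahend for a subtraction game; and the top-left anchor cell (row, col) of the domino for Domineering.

ply 1, O at .../.O./X.X | (0,0)=+1→O../.O./X.X*; (0,1)=+1→.O./.O./X.X; (0,2)=-1→..O/.O./X.X; (1,0)=+1→.../OO./X.X; (1,2)=-1→.../.OO/X.X; (2,1)=-1→.../.O./XOX
ply 2, X at O../.O./X.X | (0,1)=-1→OX./.O./X.X*; (0,2)=-1→O.X/.O./X.X; (1,0)=-1→O../XO./X.X; (1,2)=-1→O../.OX/X.X; (2,1)=-1→O../.O./XXX
ply 3, O at OX./.O./X.X | (0,2)=-1→OXO/.O./X.X; (1,0)=+1→OX./OO./X.X*; (1,2)=-1→OX./.OO/X.X; (2,1)=-1→OX./.O./XOX
ply 4, X at OX./OO./X.X | (0,2)=-1→OXX/OO./X.X*; (1,2)=-1→OX./OOX/X.X; (2,1)=-1→OX./OO./XXX
ply 5, O at OXX/OO./X.X | (1,2)=+1→OXX/OOO/X.X*; (2,1)=-1→OXX/OO./XOX
ply 6: OXX/OOO/X.X is terminal -1 (X); from .../.O./X.X depth 6

O's best at [.../.O./X.X]: (0,0)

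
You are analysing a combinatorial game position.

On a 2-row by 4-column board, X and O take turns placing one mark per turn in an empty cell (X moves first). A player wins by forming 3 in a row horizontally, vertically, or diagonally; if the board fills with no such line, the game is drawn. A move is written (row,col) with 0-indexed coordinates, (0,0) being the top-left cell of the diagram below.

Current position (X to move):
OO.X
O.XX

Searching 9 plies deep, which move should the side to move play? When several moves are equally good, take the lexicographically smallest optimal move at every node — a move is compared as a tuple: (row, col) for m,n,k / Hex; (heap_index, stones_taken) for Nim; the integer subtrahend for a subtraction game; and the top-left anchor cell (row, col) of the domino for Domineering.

X's best at [OO.X/O.XX]: (1,1)

ply 1, X at OO.X/O.XX | (0,2)=+0→OOXX/O.XX; (1,1)=+1→OO.X/OXXX*
ply 2: OO.X/OXXX is terminal -1 (O); from OO.X/O.XX depth 9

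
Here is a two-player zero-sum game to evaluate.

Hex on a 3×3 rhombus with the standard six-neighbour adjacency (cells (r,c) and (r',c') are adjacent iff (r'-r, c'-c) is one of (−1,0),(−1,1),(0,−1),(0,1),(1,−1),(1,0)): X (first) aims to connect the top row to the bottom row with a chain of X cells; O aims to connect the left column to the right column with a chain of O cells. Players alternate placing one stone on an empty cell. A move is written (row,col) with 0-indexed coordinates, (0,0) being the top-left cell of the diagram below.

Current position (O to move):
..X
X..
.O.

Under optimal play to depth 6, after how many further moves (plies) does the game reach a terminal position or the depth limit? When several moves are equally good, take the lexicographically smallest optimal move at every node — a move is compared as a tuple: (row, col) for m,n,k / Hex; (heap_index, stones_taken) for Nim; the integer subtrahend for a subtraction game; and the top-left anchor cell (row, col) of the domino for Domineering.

PV length from [..X/X../.O.]: 5 plies

p1 O@[..X/X../.O.]: (0,0)[O.X/X../.O.]-1 (0,1)[.OX/X../.O.]-1 (1,1)[..X/XO./.O.]-1 (1,2)[..X/X.O/.O.]-1 (2,0)[..X/X../OO.]+1* (2,2)[..X/X../.OO]-1
p2 X@[..X/X../OO.]: (0,0)[X.X/X../OO.]-1* (0,1)[.XX/X../OO.]-1 (1,1)[..X/XX./OO.]-1 (1,2)[..X/X.X/OO.]-1 (2,2)[..X/X../OOX]-1
p3 O@[X.X/X../OO.]: (0,1)[XOX/X../OO.]+1* (1,1)[X.X/XO./OO.]+1 (1,2)[X.X/X.O/OO.]+1 (2,2)[X.X/X../OOO]+1
p4 X@[XOX/X../OO.]: (1,1)[XOX/XX./OO.]-1* (1,2)[XOX/X.X/OO.]-1 (2,2)[XOX/X../OOX]-1
p5 O@[XOX/XX./OO.]: (1,2)[XOX/XXO/OO.]+1* (2,2)[XOX/XX./OOO]+1
p6 X@[XOX/XXO/OO.] terminal -1; root [..X/X../.O.] d6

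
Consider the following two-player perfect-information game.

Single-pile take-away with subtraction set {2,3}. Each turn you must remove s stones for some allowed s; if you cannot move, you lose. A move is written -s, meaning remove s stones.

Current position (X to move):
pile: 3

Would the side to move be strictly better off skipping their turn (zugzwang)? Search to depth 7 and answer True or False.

ply 1, X at 3 | -2=+1→1*; -3=+1→0
ply 2: 1 is terminal -1 (O); from 3 depth 7
suppose X passes — search the same position with O to move:
pass> ply 1, O at 3 | -2=+1→1*; -3=+1→0
pass> ply 2: 1 is terminal -1 (X); from 3 depth 7
for X: play +1, pass -1

zugzwang(3, X) = False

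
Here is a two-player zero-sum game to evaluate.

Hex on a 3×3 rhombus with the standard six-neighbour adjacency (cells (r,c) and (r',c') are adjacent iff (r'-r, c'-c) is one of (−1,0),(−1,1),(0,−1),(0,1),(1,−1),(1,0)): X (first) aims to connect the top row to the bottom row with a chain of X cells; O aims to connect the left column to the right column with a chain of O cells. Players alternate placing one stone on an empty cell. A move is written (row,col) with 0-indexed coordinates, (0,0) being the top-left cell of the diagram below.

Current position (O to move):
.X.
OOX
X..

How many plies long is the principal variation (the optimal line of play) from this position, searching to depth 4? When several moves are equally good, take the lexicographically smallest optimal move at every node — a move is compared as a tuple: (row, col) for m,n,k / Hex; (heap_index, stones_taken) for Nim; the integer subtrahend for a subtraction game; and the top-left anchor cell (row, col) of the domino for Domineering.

PV length from [.X./OOX/X..]: 1 ply

p1 O@[.X./OOX/X..]: (0,0)[OX./OOX/X..]-1 (0,2)[.XO/OOX/X..]+1* (2,1)[.X./OOX/XO.]+1 (2,2)[.X./OOX/X.O]+1
p2 X@[.XO/OOX/X..] terminal -1; root [.X./OOX/X..] d4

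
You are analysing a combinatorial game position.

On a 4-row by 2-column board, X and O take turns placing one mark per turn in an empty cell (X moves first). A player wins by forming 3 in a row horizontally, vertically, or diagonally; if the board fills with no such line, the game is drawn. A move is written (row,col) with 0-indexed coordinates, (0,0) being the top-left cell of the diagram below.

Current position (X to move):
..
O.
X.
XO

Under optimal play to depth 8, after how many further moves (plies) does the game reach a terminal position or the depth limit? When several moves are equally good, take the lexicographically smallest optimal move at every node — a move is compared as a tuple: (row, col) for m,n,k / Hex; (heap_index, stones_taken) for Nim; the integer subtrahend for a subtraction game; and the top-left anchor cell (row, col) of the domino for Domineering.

p1 X@[../O./X./XO]: (0,0)[X./O./X./XO]+0* (0,1)[.X/O./X./XO]+0 (1,1)[../OX/X./XO]+0 (2,1)[../O./XX/XO]+0
p2 O@[X./O./X./XO]: (0,1)[XO/O./X./XO]+0* (1,1)[X./OO/X./XO]+0 (2,1)[X./O./XO/XO]+0
p3 X@[XO/O./X./XO]: (1,1)[XO/OX/X./XO]+0* (2,1)[XO/O./XX/XO]+0
p4 O@[XO/OX/X./XO]: (2,1)[XO/OX/XO/XO]+0*
p5 X@[XO/OX/XO/XO] terminal +0; root [../O./X./XO] d8

PV length from [../O./X./XO]: 4 plies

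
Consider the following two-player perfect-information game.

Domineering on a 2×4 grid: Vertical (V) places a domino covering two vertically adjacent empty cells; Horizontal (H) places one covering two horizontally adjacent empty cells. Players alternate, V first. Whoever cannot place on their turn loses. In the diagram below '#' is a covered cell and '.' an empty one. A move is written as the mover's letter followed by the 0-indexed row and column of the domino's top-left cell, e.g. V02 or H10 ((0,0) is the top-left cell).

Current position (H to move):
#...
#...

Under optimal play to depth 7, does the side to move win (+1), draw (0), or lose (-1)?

value(#.../#..., H) = +1

ply 1, H at #.../#... | H01=+1→###./#...*; H02=+1→#.##/#...; H11=+1→#.../###.; H12=+1→#.../#.##
ply 2, V at ###./#... | V03=-1→####/#..#*
ply 3, H at ####/#..# | H11=+1→####/####*
ply 4: ####/#### is terminal -1 (V); from #.../#... depth 7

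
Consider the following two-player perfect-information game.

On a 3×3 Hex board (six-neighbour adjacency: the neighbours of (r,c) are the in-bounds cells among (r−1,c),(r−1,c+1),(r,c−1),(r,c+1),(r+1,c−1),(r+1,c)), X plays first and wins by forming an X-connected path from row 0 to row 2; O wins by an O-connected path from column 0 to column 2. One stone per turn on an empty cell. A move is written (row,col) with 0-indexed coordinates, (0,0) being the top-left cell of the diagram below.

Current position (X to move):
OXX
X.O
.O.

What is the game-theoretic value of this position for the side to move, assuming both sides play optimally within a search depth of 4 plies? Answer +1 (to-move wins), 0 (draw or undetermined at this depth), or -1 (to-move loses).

p1 X@[OXX/X.O/.O.]: (1,1)[OXX/XXO/.O.]-1 (2,0)[OXX/X.O/XO.]+1* (2,2)[OXX/X.O/.OX]-1
p2 O@[OXX/X.O/XO.] terminal -1; root [OXX/X.O/.O.] d4

value(OXX/X.O/.O., X) = +1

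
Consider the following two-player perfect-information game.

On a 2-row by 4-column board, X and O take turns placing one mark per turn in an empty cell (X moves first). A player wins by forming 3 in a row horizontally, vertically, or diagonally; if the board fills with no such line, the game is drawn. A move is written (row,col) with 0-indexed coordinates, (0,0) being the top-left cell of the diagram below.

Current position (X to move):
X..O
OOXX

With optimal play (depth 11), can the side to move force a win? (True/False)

X winning at [X..O/OOXX]: False

p1 X@[X..O/OOXX]: (0,1)[XX.O/OOXX]+0* (0,2)[X.XO/OOXX]+0
p2 O@[XX.O/OOXX]: (0,2)[XXOO/OOXX]+0*
p3 X@[XXOO/OOXX] terminal +0; root [X..O/OOXX] d11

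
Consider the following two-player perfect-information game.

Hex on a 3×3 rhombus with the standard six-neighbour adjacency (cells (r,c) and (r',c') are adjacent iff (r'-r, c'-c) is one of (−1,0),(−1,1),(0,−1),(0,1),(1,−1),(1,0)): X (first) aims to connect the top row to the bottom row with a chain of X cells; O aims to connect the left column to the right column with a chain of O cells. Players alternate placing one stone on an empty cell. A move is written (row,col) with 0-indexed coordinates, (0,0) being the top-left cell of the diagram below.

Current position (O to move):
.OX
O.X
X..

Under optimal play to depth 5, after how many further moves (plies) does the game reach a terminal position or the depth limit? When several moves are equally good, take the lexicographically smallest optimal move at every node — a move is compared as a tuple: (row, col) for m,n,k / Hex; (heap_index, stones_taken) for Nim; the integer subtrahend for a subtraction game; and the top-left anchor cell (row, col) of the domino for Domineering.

PV length from [.OX/O.X/X..]: 2 plies

[.OX/O.X/X..] O move#1: (0,0):-1/OOX/O.X/X..*, (1,1):-1/.OX/OOX/X.., (2,1):-1/.OX/O.X/XO., (2,2):-1/.OX/O.X/X.O
[OOX/O.X/X..] X move#2: (1,1):+1/OOX/OXX/X..*, (2,1):+1/OOX/O.X/XX., (2,2):+1/OOX/O.X/X.X
[OOX/OXX/X..] end (terminal -1, O#3); searched .OX/O.X/X.. to 5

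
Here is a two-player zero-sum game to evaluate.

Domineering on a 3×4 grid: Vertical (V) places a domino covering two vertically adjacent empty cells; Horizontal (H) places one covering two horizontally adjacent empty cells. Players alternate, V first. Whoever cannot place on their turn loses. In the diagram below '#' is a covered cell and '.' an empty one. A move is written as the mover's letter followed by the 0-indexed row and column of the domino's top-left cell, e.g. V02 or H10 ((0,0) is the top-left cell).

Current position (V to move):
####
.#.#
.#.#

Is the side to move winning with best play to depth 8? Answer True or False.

ply 1, V at ####/.#.#/.#.# | V10=+1→####/##.#/##.#*; V12=+1→####/.###/.###
ply 2: ####/##.#/##.# is terminal -1 (H); from ####/.#.#/.#.# depth 8

V winning at [####/.#.#/.#.#]: True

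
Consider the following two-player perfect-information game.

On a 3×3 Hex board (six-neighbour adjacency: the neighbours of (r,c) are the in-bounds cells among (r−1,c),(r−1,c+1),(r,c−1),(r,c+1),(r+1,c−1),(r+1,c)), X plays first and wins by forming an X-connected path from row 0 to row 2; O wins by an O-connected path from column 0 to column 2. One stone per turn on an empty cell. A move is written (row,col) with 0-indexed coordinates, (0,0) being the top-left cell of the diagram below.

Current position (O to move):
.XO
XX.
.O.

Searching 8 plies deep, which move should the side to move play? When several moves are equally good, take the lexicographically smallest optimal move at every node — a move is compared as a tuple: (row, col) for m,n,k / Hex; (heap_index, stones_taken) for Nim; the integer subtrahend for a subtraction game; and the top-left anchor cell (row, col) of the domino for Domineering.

O's best at [.XO/XX./.O.]: (2,0)

ply 1, O at .XO/XX./.O. | (0,0)=-1→OXO/XX./.O.; (1,2)=-1→.XO/XXO/.O.; (2,0)=+1→.XO/XX./OO.*; (2,2)=-1→.XO/XX./.OO
ply 2, X at .XO/XX./OO. | (0,0)=-1→XXO/XX./OO.*; (1,2)=-1→.XO/XXX/OO.; (2,2)=-1→.XO/XX./OOX
ply 3, O at XXO/XX./OO. | (1,2)=+1→XXO/XXO/OO.*; (2,2)=+1→XXO/XX./OOO
ply 4: XXO/XXO/OO. is terminal -1 (X); from .XO/XX./.O. depth 8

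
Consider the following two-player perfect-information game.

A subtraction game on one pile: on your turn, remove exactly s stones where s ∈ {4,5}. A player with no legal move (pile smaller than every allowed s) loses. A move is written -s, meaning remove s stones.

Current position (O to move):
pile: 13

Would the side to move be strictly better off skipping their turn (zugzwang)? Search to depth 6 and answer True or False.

p1 O@[13]: -4[9]+1* -5[8]-1
p2 X@[9]: -4[5]-1* -5[4]-1
p3 O@[5]: -4[1]+1* -5[0]+1
p4 X@[1] terminal -1; root [13] d6
suppose O passes — search the same position with X to move:
pass> p1 X@[13]: -4[9]+1* -5[8]-1
pass> p2 O@[9]: -4[5]-1* -5[4]-1
pass> p3 X@[5]: -4[1]+1* -5[0]+1
pass> p4 O@[1] terminal -1; root [13] d6
for O: play +1, pass -1

zugzwang(13, O) = False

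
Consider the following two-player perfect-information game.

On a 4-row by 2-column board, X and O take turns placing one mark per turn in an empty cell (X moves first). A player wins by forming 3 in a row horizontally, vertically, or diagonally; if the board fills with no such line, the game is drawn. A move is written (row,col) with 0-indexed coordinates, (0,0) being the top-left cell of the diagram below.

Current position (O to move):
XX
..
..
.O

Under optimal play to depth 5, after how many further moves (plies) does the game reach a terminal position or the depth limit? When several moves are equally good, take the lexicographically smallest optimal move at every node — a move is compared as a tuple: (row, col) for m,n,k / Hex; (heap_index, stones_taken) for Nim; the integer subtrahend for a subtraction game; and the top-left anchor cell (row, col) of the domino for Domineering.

PV length from [XX/../../.O]: 5 plies

ply 1, O at XX/../../.O | (1,0)=+0→XX/O./../.O*; (1,1)=+0→XX/.O/../.O; (2,0)=+0→XX/../O./.O; (2,1)=+0→XX/../.O/.O; (3,0)=+0→XX/../../OO
ply 2, X at XX/O./../.O | (1,1)=+0→XX/OX/../.O*; (2,0)=+0→XX/O./X./.O; (2,1)=+0→XX/O./.X/.O; (3,0)=+0→XX/O./../XO
ply 3, O at XX/OX/../.O | (2,0)=-1→XX/OX/O./.O; (2,1)=+0→XX/OX/.O/.O*; (3,0)=-1→XX/OX/../OO
ply 4, X at XX/OX/.O/.O | (2,0)=+0→XX/OX/XO/.O*; (3,0)=+0→XX/OX/.O/XO
ply 5, O at XX/OX/XO/.O | (3,0)=+0→XX/OX/XO/OO*
ply 6: XX/OX/XO/OO is terminal +0 (X); from XX/../../.O depth 5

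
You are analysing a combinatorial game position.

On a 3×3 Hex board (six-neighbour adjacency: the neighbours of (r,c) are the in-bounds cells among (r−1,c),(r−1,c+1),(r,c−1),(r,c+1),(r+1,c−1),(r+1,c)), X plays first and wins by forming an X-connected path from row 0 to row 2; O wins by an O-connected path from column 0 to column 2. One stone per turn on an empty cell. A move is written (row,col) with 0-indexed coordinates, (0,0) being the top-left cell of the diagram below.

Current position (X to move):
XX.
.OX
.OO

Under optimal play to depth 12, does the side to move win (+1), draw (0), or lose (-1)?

ply 1, X at XX./.OX/.OO | (0,2)=-1→XXX/.OX/.OO*; (1,0)=-1→XX./XOX/.OO; (2,0)=-1→XX./.OX/XOO
ply 2, O at XXX/.OX/.OO | (1,0)=+1→XXX/OOX/.OO*; (2,0)=+1→XXX/.OX/OOO
ply 3: XXX/OOX/.OO is terminal -1 (X); from XX./.OX/.OO depth 12

value(XX./.OX/.OO, X) = -1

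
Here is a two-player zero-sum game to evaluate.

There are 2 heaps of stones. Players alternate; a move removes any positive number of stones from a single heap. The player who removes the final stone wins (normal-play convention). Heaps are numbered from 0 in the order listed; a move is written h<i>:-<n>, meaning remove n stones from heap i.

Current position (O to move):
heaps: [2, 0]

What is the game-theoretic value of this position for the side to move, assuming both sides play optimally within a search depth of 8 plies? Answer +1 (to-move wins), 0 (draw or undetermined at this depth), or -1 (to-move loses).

value((2,0), O) = +1

[(2,0)] O move#1: h0:-1:-1/(1,0), h0:-2:+1/(0,0)*
[(0,0)] end (terminal -1, X#2); searched (2,0) to 8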